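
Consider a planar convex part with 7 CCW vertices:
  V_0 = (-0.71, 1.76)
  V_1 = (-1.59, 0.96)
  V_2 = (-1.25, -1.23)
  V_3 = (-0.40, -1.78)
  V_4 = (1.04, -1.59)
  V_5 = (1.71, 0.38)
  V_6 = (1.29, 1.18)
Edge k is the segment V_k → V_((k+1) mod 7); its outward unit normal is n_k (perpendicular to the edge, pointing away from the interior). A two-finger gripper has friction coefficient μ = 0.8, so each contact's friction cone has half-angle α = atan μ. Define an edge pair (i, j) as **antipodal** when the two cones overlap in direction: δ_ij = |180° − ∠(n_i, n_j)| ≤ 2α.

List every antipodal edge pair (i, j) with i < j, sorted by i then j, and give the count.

count = 12; pairs: (0,2), (0,3), (0,4), (0,5), (1,4), (1,5), (1,6), (2,4), (2,5), (2,6), (3,5), (3,6)

α = atan 0.8 = 38.66°;  2α = 77.32°
n_0 = (-0.6727, +0.7399)
n_1 = (-0.9882, -0.1534)
n_2 = (-0.5433, -0.8396)
n_3 = (+0.1308, -0.9914)
n_4 = (+0.9467, -0.3220)
n_5 = (+0.8854, +0.4648)
n_6 = (+0.2785, +0.9604)
  (0,1): δ = 123.45°  ·
  (0,2): δ = 75.18°  ✓
  (0,3): δ = 34.76°  ✓
  (0,4): δ = 28.94°  ✓
  (0,5): δ = 75.43°  ✓
  (0,6): δ = 121.55°  ·
  (1,2): δ = 131.73°  ·
  (1,3): δ = 91.31°  ·
  (1,4): δ = 27.61°  ✓
  (1,5): δ = 18.87°  ✓
  (1,6): δ = 65.00°  ✓
  (2,3): δ = 139.58°  ·
  (2,4): δ = 75.88°  ✓
  (2,5): δ = 29.40°  ✓
  (2,6): δ = 16.73°  ✓
  (3,4): δ = 116.30°  ·
  (3,5): δ = 69.82°  ✓
  (3,6): δ = 23.69°  ✓
  (4,5): δ = 133.52°  ·
  (4,6): δ = 87.39°  ·
  (5,6): δ = 133.87°  ·
antipodal pairs: 12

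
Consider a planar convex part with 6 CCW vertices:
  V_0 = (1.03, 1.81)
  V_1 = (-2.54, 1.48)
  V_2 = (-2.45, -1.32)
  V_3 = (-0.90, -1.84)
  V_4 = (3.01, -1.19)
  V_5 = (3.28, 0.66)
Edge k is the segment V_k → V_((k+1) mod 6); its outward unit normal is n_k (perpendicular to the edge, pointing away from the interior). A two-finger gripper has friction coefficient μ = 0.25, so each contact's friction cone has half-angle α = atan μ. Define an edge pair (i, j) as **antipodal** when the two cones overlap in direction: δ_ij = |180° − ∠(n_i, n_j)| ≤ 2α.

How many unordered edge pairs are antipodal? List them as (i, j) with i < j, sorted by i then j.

count = 4; pairs: (0,2), (0,3), (1,4), (2,5)

α = atan 0.25 = 14.04°;  2α = 28.07°
n_0 = (-0.0920, +0.9958)
n_1 = (-0.9995, -0.0321)
n_2 = (-0.3181, -0.9481)
n_3 = (+0.1640, -0.9865)
n_4 = (+0.9895, -0.1444)
n_5 = (+0.4551, +0.8904)
  (0,1): δ = 93.44°  ·
  (0,2): δ = 23.83°  ✓
  (0,3): δ = 4.16°  ✓
  (0,4): δ = 76.42°  ·
  (0,5): δ = 147.65°  ·
  (1,2): δ = 110.39°  ·
  (1,3): δ = 82.40°  ·
  (1,4): δ = 10.14°  ✓
  (1,5): δ = 61.09°  ·
  (2,3): δ = 152.02°  ·
  (2,4): δ = 79.76°  ·
  (2,5): δ = 8.53°  ✓
  (3,4): δ = 107.74°  ·
  (3,5): δ = 36.51°  ·
  (4,5): δ = 108.77°  ·
antipodal pairs: 4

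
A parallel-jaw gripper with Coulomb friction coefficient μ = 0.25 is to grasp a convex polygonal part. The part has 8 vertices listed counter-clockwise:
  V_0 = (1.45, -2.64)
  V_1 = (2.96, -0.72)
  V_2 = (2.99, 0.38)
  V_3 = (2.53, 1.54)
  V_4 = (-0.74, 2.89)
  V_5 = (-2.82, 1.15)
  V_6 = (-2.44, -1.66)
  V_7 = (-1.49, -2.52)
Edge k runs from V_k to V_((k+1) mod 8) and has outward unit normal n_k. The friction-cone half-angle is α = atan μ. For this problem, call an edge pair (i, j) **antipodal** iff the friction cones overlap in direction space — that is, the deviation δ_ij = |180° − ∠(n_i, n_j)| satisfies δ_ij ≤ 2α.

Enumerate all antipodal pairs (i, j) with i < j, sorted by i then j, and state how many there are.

α = atan 0.25 = 14.04°;  2α = 28.07°
n_0 = (+0.7860, -0.6182)
n_1 = (+0.9996, -0.0273)
n_2 = (+0.9296, +0.3686)
n_3 = (+0.3816, +0.9243)
n_4 = (-0.6416, +0.7670)
n_5 = (-0.9910, -0.1340)
n_6 = (-0.6711, -0.7414)
n_7 = (-0.0408, -0.9992)
  (0,1): δ = 143.38°  ·
  (0,2): δ = 120.19°  ·
  (0,3): δ = 74.25°  ·
  (0,4): δ = 11.90°  ✓
  (0,5): δ = 45.89°  ·
  (0,6): δ = 86.03°  ·
  (0,7): δ = 125.85°  ·
  (1,2): δ = 156.81°  ·
  (1,3): δ = 110.87°  ·
  (1,4): δ = 48.52°  ·
  (1,5): δ = 9.26°  ✓
  (1,6): δ = 49.41°  ·
  (1,7): δ = 89.22°  ·
  (2,3): δ = 134.06°  ·
  (2,4): δ = 71.72°  ·
  (2,5): δ = 13.93°  ✓
  (2,6): δ = 26.22°  ✓
  (2,7): δ = 66.03°  ·
  (3,4): δ = 117.65°  ·
  (3,5): δ = 59.87°  ·
  (3,6): δ = 19.72°  ✓
  (3,7): δ = 20.10°  ✓
  (4,5): δ = 122.21°  ·
  (4,6): δ = 82.07°  ·
  (4,7): δ = 42.25°  ·
  (5,6): δ = 139.85°  ·
  (5,7): δ = 100.04°  ·
  (6,7): δ = 140.18°  ·
antipodal pairs: 6

count = 6; pairs: (0,4), (1,5), (2,5), (2,6), (3,6), (3,7)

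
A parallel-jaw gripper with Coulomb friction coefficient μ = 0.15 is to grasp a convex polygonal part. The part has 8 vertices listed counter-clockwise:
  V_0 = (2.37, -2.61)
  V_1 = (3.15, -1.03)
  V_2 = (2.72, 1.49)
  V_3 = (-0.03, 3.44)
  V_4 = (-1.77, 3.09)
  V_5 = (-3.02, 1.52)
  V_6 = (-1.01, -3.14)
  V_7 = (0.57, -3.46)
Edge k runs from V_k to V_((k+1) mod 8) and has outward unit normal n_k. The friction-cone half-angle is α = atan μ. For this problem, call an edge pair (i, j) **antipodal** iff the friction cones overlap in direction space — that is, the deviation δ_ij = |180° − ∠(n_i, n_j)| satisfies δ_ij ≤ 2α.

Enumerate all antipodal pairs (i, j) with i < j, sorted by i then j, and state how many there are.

α = atan 0.15 = 8.53°;  2α = 17.06°
n_0 = (+0.8967, -0.4427)
n_1 = (+0.9858, +0.1682)
n_2 = (+0.5784, +0.8157)
n_3 = (-0.1972, +0.9804)
n_4 = (-0.7823, +0.6229)
n_5 = (-0.9182, -0.3961)
n_6 = (-0.1985, -0.9801)
n_7 = (+0.4270, -0.9042)
  (0,1): δ = 144.04°  ·
  (0,2): δ = 99.07°  ·
  (0,3): δ = 52.35°  ·
  (0,4): δ = 12.25°  ✓
  (0,5): δ = 49.61°  ·
  (0,6): δ = 104.82°  ·
  (0,7): δ = 141.55°  ·
  (1,2): δ = 135.02°  ·
  (1,3): δ = 88.31°  ·
  (1,4): δ = 48.21°  ·
  (1,5): δ = 13.65°  ✓
  (1,6): δ = 68.87°  ·
  (1,7): δ = 105.59°  ·
  (2,3): δ = 133.29°  ·
  (2,4): δ = 93.19°  ·
  (2,5): δ = 31.33°  ·
  (2,6): δ = 23.89°  ·
  (2,7): δ = 60.62°  ·
  (3,4): δ = 139.90°  ·
  (3,5): δ = 78.04°  ·
  (3,6): δ = 22.82°  ·
  (3,7): δ = 13.90°  ✓
  (4,5): δ = 118.14°  ·
  (4,6): δ = 62.92°  ·
  (4,7): δ = 26.20°  ·
  (5,6): δ = 124.78°  ·
  (5,7): δ = 88.05°  ·
  (6,7): δ = 143.27°  ·
antipodal pairs: 3

count = 3; pairs: (0,4), (1,5), (3,7)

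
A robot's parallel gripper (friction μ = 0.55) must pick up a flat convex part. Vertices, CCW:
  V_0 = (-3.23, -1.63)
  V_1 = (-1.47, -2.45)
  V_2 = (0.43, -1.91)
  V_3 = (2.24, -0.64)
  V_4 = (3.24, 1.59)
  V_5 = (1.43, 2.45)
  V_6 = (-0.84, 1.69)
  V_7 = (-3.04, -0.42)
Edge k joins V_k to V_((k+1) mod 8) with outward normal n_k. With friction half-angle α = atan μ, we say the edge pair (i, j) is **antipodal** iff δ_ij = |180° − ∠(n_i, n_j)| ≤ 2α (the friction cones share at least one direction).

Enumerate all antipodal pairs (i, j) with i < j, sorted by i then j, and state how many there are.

α = atan 0.55 = 28.81°;  2α = 57.62°
n_0 = (-0.4223, -0.9064)
n_1 = (+0.2734, -0.9619)
n_2 = (+0.5744, -0.8186)
n_3 = (+0.9125, -0.4092)
n_4 = (+0.4292, +0.9032)
n_5 = (-0.3175, +0.9483)
n_6 = (-0.6922, +0.7217)
n_7 = (-0.9879, +0.1551)
  (0,1): δ = 139.15°  ·
  (0,2): δ = 119.96°  ·
  (0,3): δ = 89.17°  ·
  (0,4): δ = 0.43°  ✓
  (0,5): δ = 43.49°  ✓
  (0,6): δ = 68.78°  ·
  (0,7): δ = 106.06°  ·
  (1,2): δ = 160.81°  ·
  (1,3): δ = 130.02°  ·
  (1,4): δ = 41.28°  ✓
  (1,5): δ = 2.64°  ✓
  (1,6): δ = 27.94°  ✓
  (1,7): δ = 65.21°  ·
  (2,3): δ = 149.21°  ·
  (2,4): δ = 60.47°  ·
  (2,5): δ = 16.55°  ✓
  (2,6): δ = 8.75°  ✓
  (2,7): δ = 46.02°  ✓
  (3,4): δ = 91.26°  ·
  (3,5): δ = 47.34°  ✓
  (3,6): δ = 22.04°  ✓
  (3,7): δ = 15.23°  ✓
  (4,5): δ = 136.08°  ·
  (4,6): δ = 110.78°  ·
  (4,7): δ = 73.51°  ·
  (5,6): δ = 154.71°  ·
  (5,7): δ = 117.43°  ·
  (6,7): δ = 142.73°  ·
antipodal pairs: 11

count = 11; pairs: (0,4), (0,5), (1,4), (1,5), (1,6), (2,5), (2,6), (2,7), (3,5), (3,6), (3,7)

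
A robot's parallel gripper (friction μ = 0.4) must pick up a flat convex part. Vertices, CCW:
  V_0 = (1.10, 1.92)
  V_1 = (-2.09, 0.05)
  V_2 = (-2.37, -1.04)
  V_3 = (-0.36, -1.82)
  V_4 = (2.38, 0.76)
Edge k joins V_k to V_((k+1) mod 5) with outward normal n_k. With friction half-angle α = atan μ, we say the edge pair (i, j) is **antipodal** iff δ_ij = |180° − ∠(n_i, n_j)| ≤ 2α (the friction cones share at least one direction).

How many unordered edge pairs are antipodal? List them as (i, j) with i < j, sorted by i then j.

count = 3; pairs: (0,3), (1,3), (2,4)

α = atan 0.4 = 21.80°;  2α = 43.60°
n_0 = (-0.5057, +0.8627)
n_1 = (-0.9686, +0.2488)
n_2 = (-0.3618, -0.9323)
n_3 = (+0.6855, -0.7280)
n_4 = (+0.6715, +0.7410)
  (0,1): δ = 134.79°  ·
  (0,2): δ = 51.59°  ·
  (0,3): δ = 12.90°  ✓
  (0,4): δ = 107.44°  ·
  (1,2): δ = 96.80°  ·
  (1,3): δ = 32.32°  ✓
  (1,4): δ = 62.22°  ·
  (2,3): δ = 115.51°  ·
  (2,4): δ = 20.98°  ✓
  (3,4): δ = 85.46°  ·
antipodal pairs: 3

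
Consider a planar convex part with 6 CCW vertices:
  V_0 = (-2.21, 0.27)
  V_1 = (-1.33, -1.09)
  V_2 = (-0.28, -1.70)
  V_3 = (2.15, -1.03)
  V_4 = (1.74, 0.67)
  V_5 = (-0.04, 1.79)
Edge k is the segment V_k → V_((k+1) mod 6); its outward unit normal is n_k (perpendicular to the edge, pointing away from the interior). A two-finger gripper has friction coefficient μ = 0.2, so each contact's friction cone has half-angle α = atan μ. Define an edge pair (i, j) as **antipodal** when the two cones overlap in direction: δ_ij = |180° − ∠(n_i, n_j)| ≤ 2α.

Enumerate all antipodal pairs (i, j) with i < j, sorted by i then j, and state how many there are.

count = 3; pairs: (0,3), (1,4), (2,5)

α = atan 0.2 = 11.31°;  2α = 22.62°
n_0 = (-0.8396, -0.5433)
n_1 = (-0.5023, -0.8647)
n_2 = (+0.2658, -0.9640)
n_3 = (+0.9721, +0.2345)
n_4 = (+0.5326, +0.8464)
n_5 = (-0.5737, +0.8191)
  (0,1): δ = 153.06°  ·
  (0,2): δ = 107.49°  ·
  (0,3): δ = 19.35°  ✓
  (0,4): δ = 24.92°  ·
  (0,5): δ = 92.10°  ·
  (1,2): δ = 134.43°  ·
  (1,3): δ = 46.29°  ·
  (1,4): δ = 2.02°  ✓
  (1,5): δ = 65.16°  ·
  (2,3): δ = 91.86°  ·
  (2,4): δ = 47.59°  ·
  (2,5): δ = 19.60°  ✓
  (3,4): δ = 135.74°  ·
  (3,5): δ = 68.55°  ·
  (4,5): δ = 112.81°  ·
antipodal pairs: 3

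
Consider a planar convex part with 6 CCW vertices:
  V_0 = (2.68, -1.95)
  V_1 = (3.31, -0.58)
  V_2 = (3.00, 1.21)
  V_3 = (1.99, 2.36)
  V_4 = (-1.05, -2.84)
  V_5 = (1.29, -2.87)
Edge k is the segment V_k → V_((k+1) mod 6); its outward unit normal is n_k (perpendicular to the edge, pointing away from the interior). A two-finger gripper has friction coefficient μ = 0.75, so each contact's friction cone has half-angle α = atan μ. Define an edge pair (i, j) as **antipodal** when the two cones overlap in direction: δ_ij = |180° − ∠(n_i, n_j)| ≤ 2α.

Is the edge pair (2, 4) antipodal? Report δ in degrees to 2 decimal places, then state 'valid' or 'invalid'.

α = atan 0.75 = 36.87°;  2α = 73.74°
edge 2: e_2 = (-1.01, +1.15);  n_2 = (+0.7514, +0.6599)
edge 4: e_4 = (+2.34, -0.03);  n_4 = (-0.0128, -0.9999)
∠(n_2, n_4) = 132.03°
δ = |180° − 132.03°| = 47.97°
47.97° ≤ 2α = 73.74°  →  valid

δ = 47.97°, valid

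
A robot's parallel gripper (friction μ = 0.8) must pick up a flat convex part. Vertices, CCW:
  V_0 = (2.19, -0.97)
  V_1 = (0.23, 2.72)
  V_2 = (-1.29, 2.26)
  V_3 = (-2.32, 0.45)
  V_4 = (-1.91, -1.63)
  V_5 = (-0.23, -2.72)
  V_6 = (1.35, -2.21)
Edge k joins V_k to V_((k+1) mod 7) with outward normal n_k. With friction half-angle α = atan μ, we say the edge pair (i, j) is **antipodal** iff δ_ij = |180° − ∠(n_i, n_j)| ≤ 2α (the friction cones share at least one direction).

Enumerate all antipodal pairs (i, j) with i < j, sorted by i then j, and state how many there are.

count = 9; pairs: (0,2), (0,3), (0,4), (1,4), (1,5), (1,6), (2,5), (2,6), (3,6)

α = atan 0.8 = 38.66°;  2α = 77.32°
n_0 = (+0.8831, +0.4691)
n_1 = (-0.2897, +0.9571)
n_2 = (-0.8691, +0.4946)
n_3 = (-0.9811, -0.1934)
n_4 = (-0.5443, -0.8389)
n_5 = (+0.3072, -0.9517)
n_6 = (+0.8279, -0.5608)
  (0,1): δ = 101.14°  ·
  (0,2): δ = 57.62°  ✓
  (0,3): δ = 16.82°  ✓
  (0,4): δ = 29.05°  ✓
  (0,5): δ = 79.91°  ·
  (0,6): δ = 117.91°  ·
  (1,2): δ = 136.48°  ·
  (1,3): δ = 95.69°  ·
  (1,4): δ = 49.81°  ✓
  (1,5): δ = 1.05°  ✓
  (1,6): δ = 39.05°  ✓
  (2,3): δ = 139.21°  ·
  (2,4): δ = 93.33°  ·
  (2,5): δ = 42.47°  ✓
  (2,6): δ = 4.47°  ✓
  (3,4): δ = 134.13°  ·
  (3,5): δ = 83.26°  ·
  (3,6): δ = 45.27°  ✓
  (4,5): δ = 129.13°  ·
  (4,6): δ = 91.14°  ·
  (5,6): δ = 142.00°  ·
antipodal pairs: 9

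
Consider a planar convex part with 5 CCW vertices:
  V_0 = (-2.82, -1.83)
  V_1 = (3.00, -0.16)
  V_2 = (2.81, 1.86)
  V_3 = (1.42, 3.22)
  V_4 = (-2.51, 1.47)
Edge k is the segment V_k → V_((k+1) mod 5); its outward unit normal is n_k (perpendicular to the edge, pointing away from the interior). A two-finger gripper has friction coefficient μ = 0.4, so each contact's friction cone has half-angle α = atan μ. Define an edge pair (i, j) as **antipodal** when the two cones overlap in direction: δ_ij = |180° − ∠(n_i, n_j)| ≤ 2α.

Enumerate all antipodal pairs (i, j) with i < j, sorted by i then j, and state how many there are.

count = 2; pairs: (0,3), (1,4)

α = atan 0.4 = 21.80°;  2α = 43.60°
n_0 = (+0.2758, -0.9612)
n_1 = (+0.9956, +0.0936)
n_2 = (+0.6994, +0.7148)
n_3 = (-0.4068, +0.9135)
n_4 = (-0.9956, +0.0935)
  (0,1): δ = 100.64°  ·
  (0,2): δ = 60.39°  ·
  (0,3): δ = 7.99°  ✓
  (0,4): δ = 68.62°  ·
  (1,2): δ = 139.75°  ·
  (1,3): δ = 71.37°  ·
  (1,4): δ = 10.74°  ✓
  (2,3): δ = 111.62°  ·
  (2,4): δ = 50.99°  ·
  (3,4): δ = 119.37°  ·
antipodal pairs: 2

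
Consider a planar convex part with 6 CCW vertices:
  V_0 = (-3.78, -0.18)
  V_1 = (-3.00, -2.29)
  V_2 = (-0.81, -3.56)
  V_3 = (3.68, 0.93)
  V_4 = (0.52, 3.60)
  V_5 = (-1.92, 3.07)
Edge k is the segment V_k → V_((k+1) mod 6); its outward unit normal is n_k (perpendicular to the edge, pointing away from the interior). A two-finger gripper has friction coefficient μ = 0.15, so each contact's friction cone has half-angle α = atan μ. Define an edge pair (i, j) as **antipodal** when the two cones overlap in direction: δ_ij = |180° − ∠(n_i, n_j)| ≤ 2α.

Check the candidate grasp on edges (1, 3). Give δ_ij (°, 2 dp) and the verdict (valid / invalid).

δ = 10.09°, valid

α = atan 0.15 = 8.53°;  2α = 17.06°
edge 1: e_1 = (+2.19, -1.27);  n_1 = (-0.5017, -0.8651)
edge 3: e_3 = (-3.16, +2.67);  n_3 = (+0.6454, +0.7638)
∠(n_1, n_3) = 169.91°
δ = |180° − 169.91°| = 10.09°
10.09° ≤ 2α = 17.06°  →  valid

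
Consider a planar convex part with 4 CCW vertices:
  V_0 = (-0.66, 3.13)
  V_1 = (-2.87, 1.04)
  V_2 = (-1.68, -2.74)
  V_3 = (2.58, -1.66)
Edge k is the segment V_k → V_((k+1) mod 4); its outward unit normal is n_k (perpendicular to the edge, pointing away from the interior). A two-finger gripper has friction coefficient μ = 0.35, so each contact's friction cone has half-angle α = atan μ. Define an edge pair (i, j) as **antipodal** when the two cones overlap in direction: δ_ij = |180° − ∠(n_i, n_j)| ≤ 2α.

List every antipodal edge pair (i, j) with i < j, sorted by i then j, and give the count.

α = atan 0.35 = 19.29°;  2α = 38.58°
n_0 = (-0.6871, +0.7266)
n_1 = (-0.9538, -0.3003)
n_2 = (+0.2457, -0.9693)
n_3 = (+0.8283, +0.5603)
  (0,1): δ = 115.93°  ·
  (0,2): δ = 29.18°  ✓
  (0,3): δ = 80.67°  ·
  (1,2): δ = 93.25°  ·
  (1,3): δ = 16.60°  ✓
  (2,3): δ = 70.15°  ·
antipodal pairs: 2

count = 2; pairs: (0,2), (1,3)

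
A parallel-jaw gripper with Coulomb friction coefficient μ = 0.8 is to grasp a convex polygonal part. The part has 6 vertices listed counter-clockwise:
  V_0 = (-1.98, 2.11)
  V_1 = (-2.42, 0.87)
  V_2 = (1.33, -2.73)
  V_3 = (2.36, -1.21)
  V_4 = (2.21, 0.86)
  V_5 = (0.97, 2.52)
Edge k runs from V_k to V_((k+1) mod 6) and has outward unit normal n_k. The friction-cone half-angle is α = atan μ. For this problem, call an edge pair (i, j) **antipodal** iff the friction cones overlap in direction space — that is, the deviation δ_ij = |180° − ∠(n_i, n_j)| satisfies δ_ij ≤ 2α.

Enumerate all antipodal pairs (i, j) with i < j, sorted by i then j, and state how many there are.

count = 7; pairs: (0,2), (0,3), (0,4), (1,3), (1,4), (1,5), (2,5)

α = atan 0.8 = 38.66°;  2α = 77.32°
n_0 = (-0.9424, +0.3344)
n_1 = (-0.6925, -0.7214)
n_2 = (+0.8278, -0.5610)
n_3 = (+0.9974, +0.0723)
n_4 = (+0.8012, +0.5985)
n_5 = (-0.1377, +0.9905)
  (0,1): δ = 114.29°  ·
  (0,2): δ = 14.59°  ✓
  (0,3): δ = 23.68°  ✓
  (0,4): δ = 56.30°  ✓
  (0,5): δ = 117.45°  ·
  (1,2): δ = 80.29°  ·
  (1,3): δ = 42.02°  ✓
  (1,4): δ = 9.41°  ✓
  (1,5): δ = 51.74°  ✓
  (2,3): δ = 141.73°  ·
  (2,4): δ = 109.12°  ·
  (2,5): δ = 47.96°  ✓
  (3,4): δ = 147.39°  ·
  (3,5): δ = 86.23°  ·
  (4,5): δ = 118.85°  ·
antipodal pairs: 7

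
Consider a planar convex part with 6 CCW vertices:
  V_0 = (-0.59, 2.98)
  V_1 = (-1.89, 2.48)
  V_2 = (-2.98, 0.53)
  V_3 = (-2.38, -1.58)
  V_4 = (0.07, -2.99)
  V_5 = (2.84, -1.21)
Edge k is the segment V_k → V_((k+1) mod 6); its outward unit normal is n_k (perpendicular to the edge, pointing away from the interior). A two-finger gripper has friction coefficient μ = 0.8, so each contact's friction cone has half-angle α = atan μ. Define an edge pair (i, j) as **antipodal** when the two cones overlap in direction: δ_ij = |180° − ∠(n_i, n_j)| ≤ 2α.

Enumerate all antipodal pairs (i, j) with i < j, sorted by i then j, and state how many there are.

α = atan 0.8 = 38.66°;  2α = 77.32°
n_0 = (-0.3590, +0.9333)
n_1 = (-0.8729, +0.4879)
n_2 = (-0.9619, -0.2735)
n_3 = (-0.4988, -0.8667)
n_4 = (+0.5406, -0.8413)
n_5 = (+0.7738, +0.6334)
  (0,1): δ = 140.24°  ·
  (0,2): δ = 95.16°  ·
  (0,3): δ = 50.96°  ✓
  (0,4): δ = 11.69°  ✓
  (0,5): δ = 108.27°  ·
  (1,2): δ = 134.92°  ·
  (1,3): δ = 90.72°  ·
  (1,4): δ = 28.07°  ✓
  (1,5): δ = 68.51°  ✓
  (2,3): δ = 135.79°  ·
  (2,4): δ = 73.15°  ✓
  (2,5): δ = 23.43°  ✓
  (3,4): δ = 117.35°  ·
  (3,5): δ = 20.77°  ✓
  (4,5): δ = 83.42°  ·
antipodal pairs: 7

count = 7; pairs: (0,3), (0,4), (1,4), (1,5), (2,4), (2,5), (3,5)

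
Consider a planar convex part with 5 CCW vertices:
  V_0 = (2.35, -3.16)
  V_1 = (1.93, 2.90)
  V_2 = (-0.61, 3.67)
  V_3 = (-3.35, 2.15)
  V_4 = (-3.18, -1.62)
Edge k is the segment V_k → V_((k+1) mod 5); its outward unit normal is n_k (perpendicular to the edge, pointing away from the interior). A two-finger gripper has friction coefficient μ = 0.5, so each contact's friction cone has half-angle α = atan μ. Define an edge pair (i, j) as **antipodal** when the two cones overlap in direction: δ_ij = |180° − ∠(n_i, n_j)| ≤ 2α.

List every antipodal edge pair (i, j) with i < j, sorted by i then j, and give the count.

α = atan 0.5 = 26.57°;  2α = 53.13°
n_0 = (+0.9976, +0.0691)
n_1 = (+0.2901, +0.9570)
n_2 = (-0.4851, +0.8745)
n_3 = (-0.9990, -0.0450)
n_4 = (-0.2683, -0.9633)
  (0,1): δ = 110.83°  ·
  (0,2): δ = 64.95°  ·
  (0,3): δ = 1.38°  ✓
  (0,4): δ = 70.47°  ·
  (1,2): δ = 134.12°  ·
  (1,3): δ = 70.55°  ·
  (1,4): δ = 1.30°  ✓
  (2,3): δ = 116.44°  ·
  (2,4): δ = 44.58°  ✓
  (3,4): δ = 108.14°  ·
antipodal pairs: 3

count = 3; pairs: (0,3), (1,4), (2,4)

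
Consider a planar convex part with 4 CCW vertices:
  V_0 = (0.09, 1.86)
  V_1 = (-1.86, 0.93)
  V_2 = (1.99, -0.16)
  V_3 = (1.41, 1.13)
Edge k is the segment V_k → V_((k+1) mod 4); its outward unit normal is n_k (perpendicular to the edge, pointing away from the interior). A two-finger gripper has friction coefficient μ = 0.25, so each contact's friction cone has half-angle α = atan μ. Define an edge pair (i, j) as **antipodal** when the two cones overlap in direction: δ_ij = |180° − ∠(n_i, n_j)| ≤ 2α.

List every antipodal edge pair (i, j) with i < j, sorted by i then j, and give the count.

α = atan 0.25 = 14.04°;  2α = 28.07°
n_0 = (-0.4305, +0.9026)
n_1 = (-0.2724, -0.9622)
n_2 = (+0.9121, +0.4101)
n_3 = (+0.4840, +0.8751)
  (0,1): δ = 41.31°  ·
  (0,2): δ = 88.71°  ·
  (0,3): δ = 125.56°  ·
  (1,2): δ = 49.98°  ·
  (1,3): δ = 13.14°  ✓
  (2,3): δ = 143.15°  ·
antipodal pairs: 1

count = 1; pairs: (1,3)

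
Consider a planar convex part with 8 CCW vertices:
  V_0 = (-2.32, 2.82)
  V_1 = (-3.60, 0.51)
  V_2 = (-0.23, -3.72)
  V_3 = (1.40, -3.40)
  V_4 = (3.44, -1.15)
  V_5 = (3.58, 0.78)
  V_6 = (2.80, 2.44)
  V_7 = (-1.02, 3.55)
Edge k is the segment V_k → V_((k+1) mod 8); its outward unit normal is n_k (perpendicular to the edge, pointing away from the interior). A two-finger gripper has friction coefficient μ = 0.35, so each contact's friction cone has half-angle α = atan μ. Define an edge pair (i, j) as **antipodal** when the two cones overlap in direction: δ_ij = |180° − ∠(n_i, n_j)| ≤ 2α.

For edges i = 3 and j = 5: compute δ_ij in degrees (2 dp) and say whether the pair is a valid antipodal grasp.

δ = 112.63°, invalid

α = atan 0.35 = 19.29°;  2α = 38.58°
edge 3: e_3 = (+2.04, +2.25);  n_3 = (+0.7408, -0.6717)
edge 5: e_5 = (-0.78, +1.66);  n_5 = (+0.9051, +0.4253)
∠(n_3, n_5) = 67.37°
δ = |180° − 67.37°| = 112.63°
112.63° > 2α = 38.58°  →  invalid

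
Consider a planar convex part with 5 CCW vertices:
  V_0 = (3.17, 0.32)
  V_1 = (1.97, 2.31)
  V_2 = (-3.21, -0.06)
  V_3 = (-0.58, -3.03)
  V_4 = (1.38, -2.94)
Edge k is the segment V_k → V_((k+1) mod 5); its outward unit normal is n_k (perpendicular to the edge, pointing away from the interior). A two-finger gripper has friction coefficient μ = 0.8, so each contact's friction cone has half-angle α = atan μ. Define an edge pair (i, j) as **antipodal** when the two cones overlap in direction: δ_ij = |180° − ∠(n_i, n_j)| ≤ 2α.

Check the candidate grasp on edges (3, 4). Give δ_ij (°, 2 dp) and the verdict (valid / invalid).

α = atan 0.8 = 38.66°;  2α = 77.32°
edge 3: e_3 = (+1.96, +0.09);  n_3 = (+0.0459, -0.9989)
edge 4: e_4 = (+1.79, +3.26);  n_4 = (+0.8766, -0.4813)
∠(n_3, n_4) = 58.60°
δ = |180° − 58.60°| = 121.40°
121.40° > 2α = 77.32°  →  invalid

δ = 121.40°, invalid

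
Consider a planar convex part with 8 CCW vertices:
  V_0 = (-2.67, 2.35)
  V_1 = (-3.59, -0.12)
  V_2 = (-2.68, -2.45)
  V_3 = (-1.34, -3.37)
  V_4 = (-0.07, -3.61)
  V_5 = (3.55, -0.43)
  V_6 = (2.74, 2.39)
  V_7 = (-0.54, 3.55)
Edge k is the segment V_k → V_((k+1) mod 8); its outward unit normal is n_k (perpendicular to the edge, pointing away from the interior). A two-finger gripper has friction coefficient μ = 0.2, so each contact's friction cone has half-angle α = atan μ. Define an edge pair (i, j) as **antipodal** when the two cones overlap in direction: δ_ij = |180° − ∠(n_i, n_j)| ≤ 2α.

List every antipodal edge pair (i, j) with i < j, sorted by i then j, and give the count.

count = 4; pairs: (1,5), (2,6), (3,6), (4,7)

α = atan 0.2 = 11.31°;  2α = 22.62°
n_0 = (-0.9371, +0.3490)
n_1 = (-0.9315, -0.3638)
n_2 = (-0.5660, -0.8244)
n_3 = (-0.1857, -0.9826)
n_4 = (+0.6600, -0.7513)
n_5 = (+0.9611, +0.2761)
n_6 = (+0.3334, +0.9428)
n_7 = (-0.4908, +0.8712)
  (0,1): δ = 138.24°  ·
  (0,2): δ = 104.04°  ·
  (0,3): δ = 80.27°  ·
  (0,4): δ = 28.27°  ·
  (0,5): δ = 36.45°  ·
  (0,6): δ = 90.95°  ·
  (0,7): δ = 139.82°  ·
  (1,2): δ = 145.81°  ·
  (1,3): δ = 122.03°  ·
  (1,4): δ = 70.04°  ·
  (1,5): δ = 5.31°  ✓
  (1,6): δ = 49.19°  ·
  (1,7): δ = 98.06°  ·
  (2,3): δ = 156.23°  ·
  (2,4): δ = 104.23°  ·
  (2,5): δ = 39.50°  ·
  (2,6): δ = 15.00°  ✓
  (2,7): δ = 63.87°  ·
  (3,4): δ = 128.00°  ·
  (3,5): δ = 63.27°  ·
  (3,6): δ = 8.78°  ✓
  (3,7): δ = 40.10°  ·
  (4,5): δ = 115.27°  ·
  (4,6): δ = 60.77°  ·
  (4,7): δ = 11.90°  ✓
  (5,6): δ = 125.50°  ·
  (5,7): δ = 76.63°  ·
  (6,7): δ = 131.13°  ·
antipodal pairs: 4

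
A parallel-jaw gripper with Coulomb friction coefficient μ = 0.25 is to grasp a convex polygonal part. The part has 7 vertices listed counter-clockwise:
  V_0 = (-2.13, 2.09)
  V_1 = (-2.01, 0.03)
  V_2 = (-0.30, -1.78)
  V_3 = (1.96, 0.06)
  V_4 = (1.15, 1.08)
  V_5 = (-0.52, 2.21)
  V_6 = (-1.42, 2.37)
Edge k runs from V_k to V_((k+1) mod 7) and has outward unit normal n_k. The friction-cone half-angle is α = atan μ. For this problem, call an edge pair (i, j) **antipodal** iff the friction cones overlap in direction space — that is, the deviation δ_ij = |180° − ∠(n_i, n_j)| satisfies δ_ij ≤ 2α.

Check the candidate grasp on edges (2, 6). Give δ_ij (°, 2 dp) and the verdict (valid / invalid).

δ = 17.63°, valid

α = atan 0.25 = 14.04°;  2α = 28.07°
edge 2: e_2 = (+2.26, +1.84);  n_2 = (+0.6314, -0.7755)
edge 6: e_6 = (-0.71, -0.28);  n_6 = (-0.3669, +0.9303)
∠(n_2, n_6) = 162.37°
δ = |180° − 162.37°| = 17.63°
17.63° ≤ 2α = 28.07°  →  valid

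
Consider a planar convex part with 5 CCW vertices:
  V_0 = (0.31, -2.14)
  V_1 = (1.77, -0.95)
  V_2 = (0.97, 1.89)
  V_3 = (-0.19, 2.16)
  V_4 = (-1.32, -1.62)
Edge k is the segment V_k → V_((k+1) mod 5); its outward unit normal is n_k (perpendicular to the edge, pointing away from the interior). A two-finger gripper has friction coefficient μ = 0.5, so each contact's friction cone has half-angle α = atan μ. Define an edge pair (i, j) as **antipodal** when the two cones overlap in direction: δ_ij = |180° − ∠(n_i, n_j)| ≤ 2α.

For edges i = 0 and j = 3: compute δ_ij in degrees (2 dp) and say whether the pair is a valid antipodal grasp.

α = atan 0.5 = 26.57°;  2α = 53.13°
edge 0: e_0 = (+1.46, +1.19);  n_0 = (+0.6318, -0.7751)
edge 3: e_3 = (-1.13, -3.78);  n_3 = (-0.9581, +0.2864)
∠(n_0, n_3) = 145.83°
δ = |180° − 145.83°| = 34.17°
34.17° ≤ 2α = 53.13°  →  valid

δ = 34.17°, valid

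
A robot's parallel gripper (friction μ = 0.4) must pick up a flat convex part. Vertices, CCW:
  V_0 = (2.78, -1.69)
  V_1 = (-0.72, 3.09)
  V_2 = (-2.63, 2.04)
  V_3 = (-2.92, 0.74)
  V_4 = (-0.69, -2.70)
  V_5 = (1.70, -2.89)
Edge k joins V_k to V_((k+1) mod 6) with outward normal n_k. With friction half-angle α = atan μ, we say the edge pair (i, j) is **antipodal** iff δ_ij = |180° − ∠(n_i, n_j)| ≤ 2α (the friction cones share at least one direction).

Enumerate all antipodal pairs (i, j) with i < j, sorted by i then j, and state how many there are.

count = 4; pairs: (0,3), (1,4), (1,5), (2,5)

α = atan 0.4 = 21.80°;  2α = 43.60°
n_0 = (+0.8068, +0.5908)
n_1 = (-0.4817, +0.8763)
n_2 = (-0.9760, +0.2177)
n_3 = (-0.8391, -0.5440)
n_4 = (-0.0792, -0.9969)
n_5 = (+0.7433, -0.6690)
  (0,1): δ = 97.41°  ·
  (0,2): δ = 48.79°  ·
  (0,3): δ = 3.26°  ✓
  (0,4): δ = 49.24°  ·
  (0,5): δ = 101.80°  ·
  (1,2): δ = 131.37°  ·
  (1,3): δ = 85.85°  ·
  (1,4): δ = 33.34°  ✓
  (1,5): δ = 19.21°  ✓
  (2,3): δ = 134.47°  ·
  (2,4): δ = 81.97°  ·
  (2,5): δ = 29.41°  ✓
  (3,4): δ = 127.50°  ·
  (3,5): δ = 74.94°  ·
  (4,5): δ = 127.44°  ·
antipodal pairs: 4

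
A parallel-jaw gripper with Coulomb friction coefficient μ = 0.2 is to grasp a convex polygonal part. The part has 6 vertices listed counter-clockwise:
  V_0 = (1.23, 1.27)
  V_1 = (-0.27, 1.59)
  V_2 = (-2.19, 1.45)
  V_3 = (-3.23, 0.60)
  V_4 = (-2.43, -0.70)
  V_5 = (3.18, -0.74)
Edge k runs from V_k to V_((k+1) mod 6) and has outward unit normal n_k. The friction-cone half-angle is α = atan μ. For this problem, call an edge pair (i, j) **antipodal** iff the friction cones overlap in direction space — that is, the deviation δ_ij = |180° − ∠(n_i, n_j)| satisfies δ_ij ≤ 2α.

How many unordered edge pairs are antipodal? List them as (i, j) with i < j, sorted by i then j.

α = atan 0.2 = 11.31°;  2α = 22.62°
n_0 = (+0.2086, +0.9780)
n_1 = (-0.0727, +0.9974)
n_2 = (-0.6328, +0.7743)
n_3 = (-0.8517, -0.5241)
n_4 = (-0.0071, -1.0000)
n_5 = (+0.7177, +0.6963)
  (0,1): δ = 163.79°  ·
  (0,2): δ = 128.70°  ·
  (0,3): δ = 46.35°  ·
  (0,4): δ = 11.63°  ✓
  (0,5): δ = 146.17°  ·
  (1,2): δ = 144.91°  ·
  (1,3): δ = 62.56°  ·
  (1,4): δ = 4.58°  ✓
  (1,5): δ = 129.96°  ·
  (2,3): δ = 97.65°  ·
  (2,4): δ = 39.67°  ·
  (2,5): δ = 94.87°  ·
  (3,4): δ = 122.02°  ·
  (3,5): δ = 12.52°  ✓
  (4,5): δ = 45.46°  ·
antipodal pairs: 3

count = 3; pairs: (0,4), (1,4), (3,5)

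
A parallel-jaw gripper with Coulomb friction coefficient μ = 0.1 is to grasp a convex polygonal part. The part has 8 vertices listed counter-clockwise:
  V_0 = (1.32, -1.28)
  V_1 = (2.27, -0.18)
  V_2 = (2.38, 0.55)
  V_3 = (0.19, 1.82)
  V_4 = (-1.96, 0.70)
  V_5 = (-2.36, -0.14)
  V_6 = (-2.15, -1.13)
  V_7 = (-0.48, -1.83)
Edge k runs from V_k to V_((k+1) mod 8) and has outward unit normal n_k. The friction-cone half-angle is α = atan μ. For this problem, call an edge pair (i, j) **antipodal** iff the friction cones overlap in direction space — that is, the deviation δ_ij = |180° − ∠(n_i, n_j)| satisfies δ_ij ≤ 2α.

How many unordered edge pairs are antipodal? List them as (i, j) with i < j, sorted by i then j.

α = atan 0.1 = 5.71°;  2α = 11.42°
n_0 = (+0.7568, -0.6536)
n_1 = (+0.9888, -0.1490)
n_2 = (+0.5017, +0.8651)
n_3 = (-0.4620, +0.8869)
n_4 = (-0.9029, +0.4299)
n_5 = (-0.9782, -0.2075)
n_6 = (-0.3866, -0.9223)
n_7 = (+0.2922, -0.9564)
  (0,1): δ = 147.75°  ·
  (0,2): δ = 79.29°  ·
  (0,3): δ = 21.67°  ·
  (0,4): δ = 15.35°  ·
  (0,5): δ = 52.79°  ·
  (0,6): δ = 108.07°  ·
  (0,7): δ = 147.81°  ·
  (1,2): δ = 111.54°  ·
  (1,3): δ = 53.91°  ·
  (1,4): δ = 16.89°  ·
  (1,5): δ = 20.55°  ·
  (1,6): δ = 75.83°  ·
  (1,7): δ = 115.56°  ·
  (2,3): δ = 122.37°  ·
  (2,4): δ = 85.35°  ·
  (2,5): δ = 47.91°  ·
  (2,6): δ = 7.37°  ✓
  (2,7): δ = 47.10°  ·
  (3,4): δ = 142.98°  ·
  (3,5): δ = 105.54°  ·
  (3,6): δ = 50.26°  ·
  (3,7): δ = 10.53°  ✓
  (4,5): δ = 142.56°  ·
  (4,6): δ = 87.28°  ·
  (4,7): δ = 47.55°  ·
  (5,6): δ = 124.72°  ·
  (5,7): δ = 84.99°  ·
  (6,7): δ = 140.27°  ·
antipodal pairs: 2

count = 2; pairs: (2,6), (3,7)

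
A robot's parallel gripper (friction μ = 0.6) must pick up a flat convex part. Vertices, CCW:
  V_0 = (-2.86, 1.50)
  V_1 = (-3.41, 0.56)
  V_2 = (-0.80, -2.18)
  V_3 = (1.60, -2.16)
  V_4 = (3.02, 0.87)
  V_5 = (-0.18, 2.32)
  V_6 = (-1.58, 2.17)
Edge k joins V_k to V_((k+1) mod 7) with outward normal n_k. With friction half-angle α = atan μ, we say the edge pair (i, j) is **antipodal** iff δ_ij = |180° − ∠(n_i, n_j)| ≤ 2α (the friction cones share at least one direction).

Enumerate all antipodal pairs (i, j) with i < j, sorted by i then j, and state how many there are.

count = 9; pairs: (0,2), (0,3), (1,4), (1,5), (2,4), (2,5), (2,6), (3,5), (3,6)

α = atan 0.6 = 30.96°;  2α = 61.93°
n_0 = (-0.8631, +0.5050)
n_1 = (-0.7241, -0.6897)
n_2 = (+0.0083, -1.0000)
n_3 = (+0.9055, -0.4244)
n_4 = (+0.4127, +0.9109)
n_5 = (-0.1065, +0.9943)
n_6 = (-0.4637, +0.8860)
  (0,1): δ = 106.06°  ·
  (0,2): δ = 59.19°  ✓
  (0,3): δ = 5.22°  ✓
  (0,4): δ = 95.96°  ·
  (0,5): δ = 126.45°  ·
  (0,6): δ = 147.96°  ·
  (1,2): δ = 133.13°  ·
  (1,3): δ = 68.72°  ·
  (1,4): δ = 22.02°  ✓
  (1,5): δ = 52.51°  ✓
  (1,6): δ = 74.02°  ·
  (2,3): δ = 115.59°  ·
  (2,4): δ = 24.85°  ✓
  (2,5): δ = 5.64°  ✓
  (2,6): δ = 27.15°  ✓
  (3,4): δ = 89.27°  ·
  (3,5): δ = 58.77°  ✓
  (3,6): δ = 37.26°  ✓
  (4,5): δ = 149.51°  ·
  (4,6): δ = 127.99°  ·
  (5,6): δ = 158.49°  ·
antipodal pairs: 9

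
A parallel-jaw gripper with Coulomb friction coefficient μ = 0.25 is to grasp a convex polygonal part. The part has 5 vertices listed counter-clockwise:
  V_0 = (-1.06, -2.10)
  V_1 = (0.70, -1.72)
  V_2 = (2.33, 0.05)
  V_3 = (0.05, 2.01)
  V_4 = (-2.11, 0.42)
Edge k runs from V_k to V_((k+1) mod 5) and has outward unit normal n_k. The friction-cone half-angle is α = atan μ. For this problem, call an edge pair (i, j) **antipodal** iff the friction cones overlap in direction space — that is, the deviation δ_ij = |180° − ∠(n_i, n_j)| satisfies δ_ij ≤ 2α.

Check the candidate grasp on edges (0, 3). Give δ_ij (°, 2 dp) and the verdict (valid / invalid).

δ = 24.17°, valid

α = atan 0.25 = 14.04°;  2α = 28.07°
edge 0: e_0 = (+1.76, +0.38);  n_0 = (+0.2110, -0.9775)
edge 3: e_3 = (-2.16, -1.59);  n_3 = (-0.5928, +0.8053)
∠(n_0, n_3) = 155.83°
δ = |180° − 155.83°| = 24.17°
24.17° ≤ 2α = 28.07°  →  valid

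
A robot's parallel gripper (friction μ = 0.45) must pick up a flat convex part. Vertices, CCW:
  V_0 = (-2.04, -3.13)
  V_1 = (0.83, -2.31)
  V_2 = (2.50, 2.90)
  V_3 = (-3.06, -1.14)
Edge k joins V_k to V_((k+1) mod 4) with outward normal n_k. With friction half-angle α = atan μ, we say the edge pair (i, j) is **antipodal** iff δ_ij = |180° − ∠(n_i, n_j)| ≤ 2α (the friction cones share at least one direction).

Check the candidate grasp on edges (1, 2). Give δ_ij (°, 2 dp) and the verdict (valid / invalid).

δ = 36.22°, valid

α = atan 0.45 = 24.23°;  2α = 48.46°
edge 1: e_1 = (+1.67, +5.21);  n_1 = (+0.9523, -0.3052)
edge 2: e_2 = (-5.56, -4.04);  n_2 = (-0.5878, +0.8090)
∠(n_1, n_2) = 143.78°
δ = |180° − 143.78°| = 36.22°
36.22° ≤ 2α = 48.46°  →  valid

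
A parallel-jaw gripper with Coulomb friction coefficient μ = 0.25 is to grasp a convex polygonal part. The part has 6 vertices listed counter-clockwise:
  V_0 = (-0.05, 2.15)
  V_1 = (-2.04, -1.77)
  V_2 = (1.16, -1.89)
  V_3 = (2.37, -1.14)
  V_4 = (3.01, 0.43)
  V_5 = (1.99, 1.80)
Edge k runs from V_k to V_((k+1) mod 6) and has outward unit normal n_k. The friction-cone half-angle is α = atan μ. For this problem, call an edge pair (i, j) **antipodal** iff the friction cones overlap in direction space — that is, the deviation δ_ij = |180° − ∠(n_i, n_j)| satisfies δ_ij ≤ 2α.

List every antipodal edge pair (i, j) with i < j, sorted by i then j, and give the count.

count = 2; pairs: (0,3), (1,5)

α = atan 0.25 = 14.04°;  2α = 28.07°
n_0 = (-0.8917, +0.4527)
n_1 = (-0.0375, -0.9993)
n_2 = (+0.5268, -0.8500)
n_3 = (+0.9260, -0.3775)
n_4 = (+0.8021, +0.5972)
n_5 = (+0.1691, +0.9856)
  (0,1): δ = 65.23°  ·
  (0,2): δ = 31.29°  ·
  (0,3): δ = 4.74°  ✓
  (0,4): δ = 63.58°  ·
  (0,5): δ = 107.18°  ·
  (1,2): δ = 146.06°  ·
  (1,3): δ = 110.03°  ·
  (1,4): δ = 51.18°  ·
  (1,5): δ = 7.59°  ✓
  (2,3): δ = 143.97°  ·
  (2,4): δ = 85.12°  ·
  (2,5): δ = 41.53°  ·
  (3,4): δ = 121.15°  ·
  (3,5): δ = 77.56°  ·
  (4,5): δ = 136.40°  ·
antipodal pairs: 2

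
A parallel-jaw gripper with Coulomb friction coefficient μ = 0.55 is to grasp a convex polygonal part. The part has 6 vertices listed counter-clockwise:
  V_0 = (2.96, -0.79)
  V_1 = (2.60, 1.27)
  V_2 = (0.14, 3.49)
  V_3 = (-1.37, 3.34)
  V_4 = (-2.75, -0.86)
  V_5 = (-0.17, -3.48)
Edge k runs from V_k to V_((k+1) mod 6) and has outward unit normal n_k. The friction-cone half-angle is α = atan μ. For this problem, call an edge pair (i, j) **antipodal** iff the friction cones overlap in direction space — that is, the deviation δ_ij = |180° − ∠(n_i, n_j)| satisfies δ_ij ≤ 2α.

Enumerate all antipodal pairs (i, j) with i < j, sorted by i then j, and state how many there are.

count = 6; pairs: (0,3), (0,4), (1,4), (2,4), (2,5), (3,5)

α = atan 0.55 = 28.81°;  2α = 57.62°
n_0 = (+0.9851, +0.1721)
n_1 = (+0.6700, +0.7424)
n_2 = (-0.0989, +0.9951)
n_3 = (-0.9500, +0.3122)
n_4 = (-0.7125, -0.7016)
n_5 = (+0.6518, -0.7584)
  (0,1): δ = 141.98°  ·
  (0,2): δ = 94.24°  ·
  (0,3): δ = 28.10°  ✓
  (0,4): δ = 34.65°  ✓
  (0,5): δ = 120.76°  ·
  (1,2): δ = 132.26°  ·
  (1,3): δ = 66.12°  ·
  (1,4): δ = 3.38°  ✓
  (1,5): δ = 82.74°  ·
  (2,3): δ = 113.86°  ·
  (2,4): δ = 51.11°  ✓
  (2,5): δ = 35.00°  ✓
  (3,4): δ = 117.25°  ·
  (3,5): δ = 31.13°  ✓
  (4,5): δ = 93.88°  ·
antipodal pairs: 6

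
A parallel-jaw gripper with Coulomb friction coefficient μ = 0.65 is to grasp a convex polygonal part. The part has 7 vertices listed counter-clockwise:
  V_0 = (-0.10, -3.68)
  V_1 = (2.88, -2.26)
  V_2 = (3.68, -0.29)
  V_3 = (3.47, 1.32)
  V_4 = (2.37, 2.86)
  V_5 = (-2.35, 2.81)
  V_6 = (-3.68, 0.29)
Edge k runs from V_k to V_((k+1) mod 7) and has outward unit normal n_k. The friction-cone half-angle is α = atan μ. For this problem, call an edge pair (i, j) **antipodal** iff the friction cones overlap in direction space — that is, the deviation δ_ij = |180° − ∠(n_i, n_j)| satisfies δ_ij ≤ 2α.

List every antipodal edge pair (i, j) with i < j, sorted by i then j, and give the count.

count = 9; pairs: (0,4), (0,5), (1,5), (1,6), (2,5), (2,6), (3,5), (3,6), (4,6)

α = atan 0.65 = 33.02°;  2α = 66.05°
n_0 = (+0.4302, -0.9027)
n_1 = (+0.9265, -0.3763)
n_2 = (+0.9916, +0.1293)
n_3 = (+0.8137, +0.5812)
n_4 = (-0.0106, +0.9999)
n_5 = (-0.8844, +0.4668)
n_6 = (-0.7426, -0.6697)
  (0,1): δ = 137.58°  ·
  (0,2): δ = 108.05°  ·
  (0,3): δ = 79.94°  ·
  (0,4): δ = 24.87°  ✓
  (0,5): δ = 36.70°  ✓
  (0,6): δ = 106.56°  ·
  (1,2): δ = 150.47°  ·
  (1,3): δ = 122.36°  ·
  (1,4): δ = 67.29°  ·
  (1,5): δ = 5.72°  ✓
  (1,6): δ = 64.14°  ✓
  (2,3): δ = 151.89°  ·
  (2,4): δ = 96.82°  ·
  (2,5): δ = 35.26°  ✓
  (2,6): δ = 34.61°  ✓
  (3,4): δ = 124.93°  ·
  (3,5): δ = 63.36°  ✓
  (3,6): δ = 6.51°  ✓
  (4,5): δ = 118.43°  ·
  (4,6): δ = 48.56°  ✓
  (5,6): δ = 110.13°  ·
antipodal pairs: 9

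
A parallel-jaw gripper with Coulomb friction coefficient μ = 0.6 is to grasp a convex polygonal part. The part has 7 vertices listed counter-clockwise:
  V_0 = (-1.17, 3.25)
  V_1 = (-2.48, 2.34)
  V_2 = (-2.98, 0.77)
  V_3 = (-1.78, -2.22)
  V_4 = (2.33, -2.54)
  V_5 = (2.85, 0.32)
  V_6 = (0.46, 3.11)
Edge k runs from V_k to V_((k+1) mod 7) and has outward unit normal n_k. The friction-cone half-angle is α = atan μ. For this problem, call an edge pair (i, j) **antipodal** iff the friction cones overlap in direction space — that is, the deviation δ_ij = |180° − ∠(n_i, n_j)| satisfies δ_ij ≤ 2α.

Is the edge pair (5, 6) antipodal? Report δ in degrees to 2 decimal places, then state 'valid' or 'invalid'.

δ = 135.49°, invalid

α = atan 0.6 = 30.96°;  2α = 61.93°
edge 5: e_5 = (-2.39, +2.79);  n_5 = (+0.7594, +0.6506)
edge 6: e_6 = (-1.63, +0.14);  n_6 = (+0.0856, +0.9963)
∠(n_5, n_6) = 44.51°
δ = |180° − 44.51°| = 135.49°
135.49° > 2α = 61.93°  →  invalid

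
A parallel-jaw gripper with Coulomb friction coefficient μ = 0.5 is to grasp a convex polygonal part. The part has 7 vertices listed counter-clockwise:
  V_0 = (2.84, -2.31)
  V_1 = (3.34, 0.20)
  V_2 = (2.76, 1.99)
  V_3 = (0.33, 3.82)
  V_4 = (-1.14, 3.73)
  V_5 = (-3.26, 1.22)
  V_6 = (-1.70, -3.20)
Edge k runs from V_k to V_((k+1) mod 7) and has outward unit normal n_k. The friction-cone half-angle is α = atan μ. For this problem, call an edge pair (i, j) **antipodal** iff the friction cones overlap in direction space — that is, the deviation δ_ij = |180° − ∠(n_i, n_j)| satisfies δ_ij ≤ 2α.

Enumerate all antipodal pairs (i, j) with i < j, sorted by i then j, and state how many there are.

α = atan 0.5 = 26.57°;  2α = 53.13°
n_0 = (+0.9807, -0.1954)
n_1 = (+0.9513, +0.3082)
n_2 = (+0.6016, +0.7988)
n_3 = (-0.0611, +0.9981)
n_4 = (-0.7640, +0.6453)
n_5 = (-0.9430, -0.3328)
n_6 = (+0.1924, -0.9813)
  (0,1): δ = 150.78°  ·
  (0,2): δ = 115.72°  ·
  (0,3): δ = 75.23°  ·
  (0,4): δ = 28.92°  ✓
  (0,5): δ = 30.71°  ✓
  (0,6): δ = 112.36°  ·
  (1,2): δ = 144.94°  ·
  (1,3): δ = 104.45°  ·
  (1,4): δ = 58.14°  ·
  (1,5): δ = 1.49°  ✓
  (1,6): δ = 83.14°  ·
  (2,3): δ = 139.51°  ·
  (2,4): δ = 93.20°  ·
  (2,5): δ = 33.58°  ✓
  (2,6): δ = 48.07°  ✓
  (3,4): δ = 133.69°  ·
  (3,5): δ = 74.06°  ·
  (3,6): δ = 7.59°  ✓
  (4,5): δ = 120.37°  ·
  (4,6): δ = 38.72°  ✓
  (5,6): δ = 98.35°  ·
antipodal pairs: 7

count = 7; pairs: (0,4), (0,5), (1,5), (2,5), (2,6), (3,6), (4,6)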